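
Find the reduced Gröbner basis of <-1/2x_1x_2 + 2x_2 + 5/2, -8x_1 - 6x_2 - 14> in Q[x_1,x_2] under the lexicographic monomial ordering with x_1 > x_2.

G = {x_1 + 3/4x_2 + 7/4, x_2^2 + 23/3x_2 + 20/3}

This is the nonlinear analogue of row-reducing a linear system.

f_1 = -1/2x_1x_2 + 2x_2 + 5/2, LT = x_1x_2.
f_2 = -8x_1 - 6x_2 - 14, LT = x_1.

S(f_1,f_2): lcm = x_1x_2. S = -3/4x_2^2 - 23/4x_2 - 5.
  reduce S modulo (f_1, f_2):
  remainder -3/4x_2^2 - 23/4x_2 - 5 ≠ 0; add g_3 = -3/4x_2^2 - 23/4x_2 - 5 to the basis.

The other S-polynomials (S(f_1,g_3), S(f_2,g_3)) all reduce to 0 modulo the current basis, so we have a Gröbner basis.
Inter-reduce: drop elements whose leading term is divisible by another's, tail-reduce, and make monic.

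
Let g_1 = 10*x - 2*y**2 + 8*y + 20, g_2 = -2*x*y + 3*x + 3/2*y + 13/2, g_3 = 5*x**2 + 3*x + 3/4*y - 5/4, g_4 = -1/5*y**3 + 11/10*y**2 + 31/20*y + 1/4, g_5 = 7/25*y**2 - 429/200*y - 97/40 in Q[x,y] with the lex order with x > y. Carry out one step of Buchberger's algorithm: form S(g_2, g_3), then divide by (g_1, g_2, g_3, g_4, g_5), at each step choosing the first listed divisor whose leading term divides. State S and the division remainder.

S(g_2, g_3) = -3/2*x**2 - 27/20*x*y - 13/4*x - 3/20*y**2 + 1/4*y; remainder on division = -10953/2240*y - 10953/2240.

lcm(LM(g_2), LM(g_3)) = x**2*y.
S = (lcm/LT(g_2))·g_2 − (lcm/LT(g_3))·g_3 = -3/2*x**2 - 27/20*x*y - 13/4*x - 3/20*y**2 + 1/4*y.
Reduce S modulo (g_1, g_2, g_3, g_4, g_5) in that order:
  leading term x**2: subtract (-3/20*x)·g_1 from -3/2*x**2 - 27/20*x*y - 13/4*x - 3/20*y**2 + 1/4*y → -3/10*x*y**2 - 3/20*x*y - 1/4*x - 3/20*y**2 + 1/4*y
  leading term x*y**2: subtract (-3/100*y**2)·g_1 from -3/10*x*y**2 - 3/20*x*y - 1/4*x - 3/20*y**2 + 1/4*y → -3/20*x*y - 1/4*x - 3/50*y**4 + 6/25*y**3 + 9/20*y**2 + 1/4*y
  leading term x*y: subtract (-3/200*y)·g_1 from -3/20*x*y - 1/4*x - 3/50*y**4 + 6/25*y**3 + 9/20*y**2 + 1/4*y → -1/4*x - 3/50*y**4 + 21/100*y**3 + 57/100*y**2 + 11/20*y
  leading term x: subtract (-1/40)·g_1 from -1/4*x - 3/50*y**4 + 21/100*y**3 + 57/100*y**2 + 11/20*y → -3/50*y**4 + 21/100*y**3 + 13/25*y**2 + 3/4*y + 1/2
  leading term y**4: subtract (3/10*y)·g_4 from -3/50*y**4 + 21/100*y**3 + 13/25*y**2 + 3/4*y + 1/2 → -3/25*y**3 + 11/200*y**2 + 27/40*y + 1/2
  leading term y**3: subtract (3/5)·g_4 from -3/25*y**3 + 11/200*y**2 + 27/40*y + 1/2 → -121/200*y**2 - 51/200*y + 7/20
  leading term y**2: subtract (-121/56)·g_5 from -121/200*y**2 - 51/200*y + 7/20 → -10953/2240*y - 10953/2240
  leading term y: no divisor's leading term divides it; move -10953/2240*y to the remainder.
  leading term 1: no divisor's leading term divides it; move -10953/2240 to the remainder.
The remainder -10953/2240*y - 10953/2240 is nonzero, so it would be added as the next basis element.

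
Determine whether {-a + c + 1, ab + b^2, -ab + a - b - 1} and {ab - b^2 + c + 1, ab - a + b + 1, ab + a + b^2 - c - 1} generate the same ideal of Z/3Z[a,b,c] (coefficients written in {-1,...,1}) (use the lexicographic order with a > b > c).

No, the ideals differ.

For a fixed monomial order, each ideal has a unique reduced Gröbner basis; comparing bases decides equality.
Buchberger on the first generating set:
f_1 = -a + c + 1, LT = a.
f_2 = ab + b^2, LT = ab.
f_3 = -ab + a - b - 1, LT = ab.

S(f_1,f_2): lcm = ab. S = -b^2 - bc - b.
  reduce S modulo (f_1, f_2, f_3):
  remainder -b^2 - bc - b ≠ 0; add g_4 = -b^2 - bc - b to the basis.

S(f_1,f_3): lcm = ab. S = a - bc + b - 1.
  reduce S modulo (f_1, f_2, f_3, g_4):
  remainder -bc + b + c ≠ 0; add g_5 = -bc + b + c to the basis.

S(f_3,g_4): lcm = ab^2. S = -abc + ab + b^2 + b.
  reduce S modulo (f_1, f_2, f_3, g_4, g_5):
  remainder -b - c^2 + c ≠ 0; add g_6 = -b - c^2 + c to the basis.

S(f_2,g_6): lcm = ab. S = -ac^2 + ac + b^2.
  reduce S modulo (f_1, f_2, f_3, g_4, g_5, g_6):
  remainder -c^3 - c^2 + c ≠ 0; add g_7 = -c^3 - c^2 + c to the basis.

The other S-polynomials (S(f_2,f_3), S(f_1,g_4), S(f_2,g_4), S(f_1,g_5), S(f_2,g_5), S(f_3,g_5), S(g_4,g_5), S(f_1,g_6), S(f_3,g_6), S(g_4,g_6), S(g_5,g_6), S(f_1,g_7), S(f_2,g_7), S(f_3,g_7), S(g_4,g_7), S(g_5,g_7), S(g_6,g_7)) all reduce to 0 modulo the current basis, so we have a Gröbner basis.
Inter-reduce: drop elements whose leading term is divisible by another's, tail-reduce, and make monic.
Reduced Gröbner basis: {a - c - 1, b + c^2 - c, c^3 + c^2 - c}.

Buchberger on the second generating set:
h_1 = ab - b^2 + c + 1, LT = ab.
h_2 = ab - a + b + 1, LT = ab.
h_3 = ab + a + b^2 - c - 1, LT = ab.

S(h_1,h_2): lcm = ab. S = a - b^2 - b + c.
  reduce S modulo (h_1, h_2, h_3):
  remainder a - b^2 - b + c ≠ 0; add k_4 = a - b^2 - b + c to the basis.

S(h_1,h_3): lcm = ab. S = -a + b^2 - c - 1.
  reduce S modulo (h_1, h_2, h_3, k_4):
  remainder -b - 1 ≠ 0; add k_5 = -b - 1 to the basis.

S(h_1,k_4): lcm = ab. S = b^3 - bc + c + 1.
  reduce S modulo (h_1, h_2, h_3, k_4, k_5):
  remainder -c ≠ 0; add k_6 = -c to the basis.

The other S-polynomials (S(h_2,h_3), S(h_2,k_4), S(h_3,k_4), S(h_1,k_5), S(h_2,k_5), S(h_3,k_5), S(k_4,k_5), S(h_1,k_6), S(h_2,k_6), S(h_3,k_6), S(k_4,k_6), S(k_5,k_6)) all reduce to 0 modulo the current basis, so we have a Gröbner basis.
Inter-reduce: drop elements whose leading term is divisible by another's, tail-reduce, and make monic.
Reduced Gröbner basis: {a, b + 1, c}.

These differ, so the ideals are not equal.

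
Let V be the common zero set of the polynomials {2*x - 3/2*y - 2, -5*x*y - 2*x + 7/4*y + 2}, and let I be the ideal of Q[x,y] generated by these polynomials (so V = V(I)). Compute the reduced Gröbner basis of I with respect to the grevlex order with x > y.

G = {y**2 + 19/15*y, x - 3/4*y - 1}

f_1 = 2*x - 3/2*y - 2, LT = x.
f_2 = -5*x*y - 2*x + 7/4*y + 2, LT = x*y.

S(f_1,f_2): lcm = x*y. S = -3/4*y**2 - 2/5*x - 13/20*y + 2/5.
  reduce S modulo (f_1, f_2):
  remainder -3/4*y**2 - 19/20*y ≠ 0; add g_3 = -3/4*y**2 - 19/20*y to the basis.

The other S-polynomials (S(f_1,g_3), S(f_2,g_3)) all reduce to 0 modulo the current basis, so we have a Gröbner basis.
Inter-reduce: drop elements whose leading term is divisible by another's, tail-reduce, and make monic.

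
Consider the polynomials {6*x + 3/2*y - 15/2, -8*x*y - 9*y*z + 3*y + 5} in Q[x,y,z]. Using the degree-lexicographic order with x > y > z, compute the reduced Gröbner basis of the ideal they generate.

f_1 = 6*x + 3/2*y - 15/2, LT = x.
f_2 = -8*x*y - 9*y*z + 3*y + 5, LT = x*y.

S(f_1,f_2): lcm = x*y. S = 1/4*y**2 - 9/8*y*z - 7/8*y + 5/8.
  leading term y**2: no divisor's leading term divides it; move 1/4*y**2 to the remainder.
  leading term y*z: no divisor's leading term divides it; move -9/8*y*z to the remainder.
  leading term y: no divisor's leading term divides it; move -7/8*y to the remainder.
  leading term 1: no divisor's leading term divides it; move 5/8 to the remainder.
  remainder 1/4*y**2 - 9/8*y*z - 7/8*y + 5/8 ≠ 0; add g_3 = 1/4*y**2 - 9/8*y*z - 7/8*y + 5/8 to the basis.

S(f_1,g_3): leading monomials are coprime, so the S-polynomial reduces to 0 (Buchberger's first criterion).
S(f_2,g_3): lcm = x*y**2. S = 9/2*x*y*z + 9/8*y**2*z + 7/2*x*y - 3/8*y**2 - 5/2*x - 5/8*y.
  leading term x*y*z: subtract (3/4*y*z)·f_1 from 9/2*x*y*z + 9/8*y**2*z + 7/2*x*y - 3/8*y**2 - 5/2*x - 5/8*y → 7/2*x*y - 3/8*y**2 + 45/8*y*z - 5/2*x - 5/8*y
  leading term x*y: subtract (7/12*y)·f_1 from 7/2*x*y - 3/8*y**2 + 45/8*y*z - 5/2*x - 5/8*y → -5/4*y**2 + 45/8*y*z - 5/2*x + 15/4*y
  leading term y**2: subtract (-5)·g_3 from -5/4*y**2 + 45/8*y*z - 5/2*x + 15/4*y → -5/2*x - 5/8*y + 25/8
  leading term x: subtract (-5/12)·f_1 from -5/2*x - 5/8*y + 25/8 → 0
  remainder 0.

Every S-polynomial of the final basis reduces to 0, so we have a Gröbner basis.
Inter-reduce: drop elements whose leading term is divisible by another's, tail-reduce, and make monic.

G = {y**2 - 9/2*y*z - 7/2*y + 5/2, x + 1/4*y - 5/4}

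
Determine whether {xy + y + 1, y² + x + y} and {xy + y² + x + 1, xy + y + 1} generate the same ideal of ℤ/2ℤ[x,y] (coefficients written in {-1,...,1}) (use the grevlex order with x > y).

Yes, the ideals are equal.

Equality of ideals is decidable: compute both reduced Gröbner bases (unique for the ordering) and check whether they agree.
Buchberger on the first generating set:
f_1 = xy + y + 1, LT = xy.
f_2 = y² + x + y, LT = y².

S(f_1,f_2): lcm = xy². S = x² + xy + y² + y.
  leading term x²: no divisor's leading term divides it; move x² to the remainder.
  leading term xy: subtract (1)·f_1 from xy + y² + y → y² + 1
  leading term y²: subtract (1)·f_2 from y² + 1 → x + y + 1
  leading term x: no divisor's leading term divides it; move x to the remainder.
  leading term y: no divisor's leading term divides it; move y to the remainder.
  leading term 1: no divisor's leading term divides it; move 1 to the remainder.
  remainder x² + x + y + 1 ≠ 0; add g_3 = x² + x + y + 1 to the basis.

The other S-polynomials (S(f_1,g_3), S(f_2,g_3)) all reduce to 0 modulo the current basis, so we have a Gröbner basis.
Inter-reduce: drop elements whose leading term is divisible by another's, tail-reduce, and make monic.
Reduced Gröbner basis: {x² + x + y + 1, xy + y + 1, y² + x + y}.

Buchberger on the second generating set:
h_1 = xy + y² + x + 1, LT = xy.
h_2 = xy + y + 1, LT = xy.

S(h_1,h_2): lcm = xy. S = y² + x + y.
  leading term y²: no divisor's leading term divides it; move y² to the remainder.
  leading term x: no divisor's leading term divides it; move x to the remainder.
  leading term y: no divisor's leading term divides it; move y to the remainder.
  remainder y² + x + y ≠ 0; add k_3 = y² + x + y to the basis.

S(h_1,k_3): lcm = xy². S = y³ + x² + y.
  leading term y³: subtract (y)·k_3 from y³ + x² + y → x² + xy + y² + y
  leading term x²: no divisor's leading term divides it; move x² to the remainder.
  leading term xy: subtract (1)·h_1 from xy + y² + y → x + y + 1
  leading term x: no divisor's leading term divides it; move x to the remainder.
  leading term y: no divisor's leading term divides it; move y to the remainder.
  leading term 1: no divisor's leading term divides it; move 1 to the remainder.
  remainder x² + x + y + 1 ≠ 0; add k_4 = x² + x + y + 1 to the basis.

The other S-polynomials (S(h_2,k_3), S(h_1,k_4), S(h_2,k_4), S(k_3,k_4)) all reduce to 0 modulo the current basis, so we have a Gröbner basis.
Inter-reduce: drop elements whose leading term is divisible by another's, tail-reduce, and make monic.
Reduced Gröbner basis: {x² + x + y + 1, xy + y + 1, y² + x + y}.

Same reduced basis, so the two generating sets span the same ideal.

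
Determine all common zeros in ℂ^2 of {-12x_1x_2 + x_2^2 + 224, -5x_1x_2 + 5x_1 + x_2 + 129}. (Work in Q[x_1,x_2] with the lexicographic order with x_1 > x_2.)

{(-5, -4), (-sqrt(6969)/24 - 37/40, 37/10 - sqrt(6969)/10), (-37/40 + sqrt(6969)/24, 37/10 + sqrt(6969)/10)}

Compute a lex Gröbner basis by Buchberger's algorithm.
f_1 = -12x_1x_2 + x_2^2 + 224, LT = x_1x_2.
f_2 = -5x_1x_2 + 5x_1 + x_2 + 129, LT = x_1x_2.

S(f_1,f_2): lcm = x_1x_2. S = x_1 - 1/12x_2^2 + 1/5x_2 + 107/15.
  leading term x_1: no divisor's leading term divides it; move x_1 to the remainder.
  leading term x_2^2: no divisor's leading term divides it; move -1/12x_2^2 to the remainder.
  leading term x_2: no divisor's leading term divides it; move 1/5x_2 to the remainder.
  leading term 1: no divisor's leading term divides it; move 107/15 to the remainder.
  remainder x_1 - 1/12x_2^2 + 1/5x_2 + 107/15 ≠ 0; add h_3 = x_1 - 1/12x_2^2 + 1/5x_2 + 107/15 to the basis.

S(f_1,h_3): lcm = x_1x_2. S = 1/12x_2^3 - 17/60x_2^2 - 107/15x_2 - 56/3.
  leading term x_2^3: no divisor's leading term divides it; move 1/12x_2^3 to the remainder.
  leading term x_2^2: no divisor's leading term divides it; move -17/60x_2^2 to the remainder.
  leading term x_2: no divisor's leading term divides it; move -107/15x_2 to the remainder.
  leading term 1: no divisor's leading term divides it; move -56/3 to the remainder.
  remainder 1/12x_2^3 - 17/60x_2^2 - 107/15x_2 - 56/3 ≠ 0; add h_4 = 1/12x_2^3 - 17/60x_2^2 - 107/15x_2 - 56/3 to the basis.

The other S-polynomials (S(f_2,h_3), S(f_1,h_4), S(f_2,h_4), S(h_3,h_4)) all reduce to 0 modulo the current basis, so we have a Gröbner basis.
Inter-reduce: drop elements whose leading term is divisible by another's, tail-reduce, and make monic.
Reduced Gröbner basis: {x_1 - 1/12x_2^2 + 1/5x_2 + 107/15, x_2^3 - 17/5x_2^2 - 428/5x_2 - 224}.

From the last basis element, x_2^3 - 17/5x_2^2 - 428/5x_2 - 224 = 0, so x_2 takes values in {-4, 37/10 - sqrt(6969)/10, 37/10 + sqrt(6969)/10}. Each choice, substituted upward through the basis, yields the corresponding point(s) of the solution set.
  x_2 = -4: the earlier basis element becomes x_1 + 5 = 0, giving x_1 = -5 — point (-5, -4).
  x_2 = 37/10 - sqrt(6969)/10: the earlier basis element becomes x_1 + 37/40 + sqrt(6969)/24 = 0, giving x_1 = -sqrt(6969)/24 - 37/40 — point (-sqrt(6969)/24 - 37/40, 37/10 - sqrt(6969)/10).
  x_2 = 37/10 + sqrt(6969)/10: the earlier basis element becomes x_1 - sqrt(6969)/24 + 37/40 = 0, giving x_1 = -37/40 + sqrt(6969)/24 — point (-37/40 + sqrt(6969)/24, 37/10 + sqrt(6969)/10).
A lex Gröbner basis triangularizes the system, enabling back-substitution.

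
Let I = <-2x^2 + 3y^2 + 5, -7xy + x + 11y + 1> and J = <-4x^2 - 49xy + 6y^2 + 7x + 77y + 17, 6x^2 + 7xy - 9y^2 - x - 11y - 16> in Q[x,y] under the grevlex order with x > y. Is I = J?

Two ideals are equal iff their reduced Gröbner bases coincide (the reduced basis is unique for a fixed ordering).
Buchberger on the first generating set:
f_1 = -2x^2 + 3y^2 + 5, LT = x^2.
f_2 = -7xy + x + 11y + 1, LT = xy.

S(f_1,f_2): lcm = x^2y. S = -3/2y^3 + 1/7x^2 + 11/7xy + 1/7x - 5/2y.
  reduce S modulo (f_1, f_2):
  remainder -3/2y^3 + 3/14y^2 + 18/49x - 3/98y + 57/98 ≠ 0; add g_3 = -3/2y^3 + 3/14y^2 + 18/49x - 3/98y + 57/98 to the basis.

The other S-polynomials (S(f_1,g_3), S(f_2,g_3)) all reduce to 0 modulo the current basis, so we have a Gröbner basis.
Inter-reduce: drop elements whose leading term is divisible by another's, tail-reduce, and make monic.
Reduced Gröbner basis: {y^3 - 1/7y^2 - 12/49x + 1/49y - 19/49, x^2 - 3/2y^2 - 5/2, xy - 1/7x - 11/7y - 1/7}.

Buchberger on the second generating set:
h_1 = -4x^2 - 49xy + 6y^2 + 7x + 77y + 17, LT = x^2.
h_2 = 6x^2 + 7xy - 9y^2 - x - 11y - 16, LT = x^2.

S(h_1,h_2): lcm = x^2. S = 133/12xy - 19/12x - 209/12y - 19/12.
  reduce S modulo (h_1, h_2):
  remainder 133/12xy - 19/12x - 209/12y - 19/12 ≠ 0; add k_3 = 133/12xy - 19/12x - 209/12y - 19/12 to the basis.

S(h_1,k_3): lcm = x^2y. S = 49/4xy^2 - 3/2y^3 + 1/7x^2 - 5/28xy - 77/4y^2 + 1/7x - 17/4y.
  reduce S modulo (h_1, h_2, k_3):
  remainder -3/2y^3 + 3/14y^2 + 18/49x - 3/98y + 57/98 ≠ 0; add k_4 = -3/2y^3 + 3/14y^2 + 18/49x - 3/98y + 57/98 to the basis.

The other S-polynomials (S(h_2,k_3), S(h_1,k_4), S(h_2,k_4), S(k_3,k_4)) all reduce to 0 modulo the current basis, so we have a Gröbner basis.
Inter-reduce: drop elements whose leading term is divisible by another's, tail-reduce, and make monic.
Reduced Gröbner basis: {y^3 - 1/7y^2 - 12/49x + 1/49y - 19/49, x^2 - 3/2y^2 - 5/2, xy - 1/7x - 11/7y - 1/7}.

Same reduced basis, so the two generating sets span the same ideal.

Yes, the ideals are equal.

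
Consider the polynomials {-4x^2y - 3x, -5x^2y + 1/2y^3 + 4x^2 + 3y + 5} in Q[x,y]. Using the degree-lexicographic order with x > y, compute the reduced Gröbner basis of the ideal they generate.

f_1 = -4x^2y - 3x, LT = x^2y.
f_2 = -5x^2y + 1/2y^3 + 4x^2 + 3y + 5, LT = x^2y.

S(f_1,f_2): lcm = x^2y. S = 1/10y^3 + 4/5x^2 + 3/4x + 3/5y + 1.
  reduce S modulo (f_1, f_2):
  remainder 1/10y^3 + 4/5x^2 + 3/4x + 3/5y + 1 ≠ 0; add g_3 = 1/10y^3 + 4/5x^2 + 3/4x + 3/5y + 1 to the basis.

S(f_1,g_3): lcm = x^2y^3. S = -8x^4 - 15/2x^3 - 6x^2y + 3/4xy^2 - 10x^2.
  reduce S modulo (f_1, f_2, g_3):
  remainder -8x^4 - 15/2x^3 + 3/4xy^2 - 10x^2 + 9/2x ≠ 0; add g_4 = -8x^4 - 15/2x^3 + 3/4xy^2 - 10x^2 + 9/2x to the basis.

The other S-polynomials (S(f_2,g_3), S(f_1,g_4), S(f_2,g_4), S(g_3,g_4)) all reduce to 0 modulo the current basis, so we have a Gröbner basis.
Inter-reduce: drop elements whose leading term is divisible by another's, tail-reduce, and make monic.

G = {x^4 + 15/16x^3 - 3/32xy^2 + 5/4x^2 - 9/16x, x^2y + 3/4x, y^3 + 8x^2 + 15/2x + 6y + 10}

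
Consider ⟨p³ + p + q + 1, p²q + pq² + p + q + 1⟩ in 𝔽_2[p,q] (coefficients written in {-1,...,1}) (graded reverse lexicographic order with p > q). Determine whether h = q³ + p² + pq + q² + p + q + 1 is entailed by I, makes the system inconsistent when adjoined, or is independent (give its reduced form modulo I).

First compute the reduced Gröbner basis of I by Buchberger's algorithm.
f_1 = p³ + p + q + 1, LT = p³.
f_2 = p²q + pq² + p + q + 1, LT = p²q.

S(f_1,f_2): lcm = p³q. S = p²q² + p² + q² + p + q.
  leading term p²q²: subtract (q)·f_2 from p²q² + p² + q² + p + q → pq³ + p² + pq + p
  leading term pq³: no divisor's leading term divides it; move pq³ to the remainder.
  leading term p²: no divisor's leading term divides it; move p² to the remainder.
  leading term pq: no divisor's leading term divides it; move pq to the remainder.
  leading term p: no divisor's leading term divides it; move p to the remainder.
  remainder pq³ + p² + pq + p ≠ 0; add k_3 = pq³ + p² + pq + p to the basis.

S(f_1,k_3): lcm = p³q³. S = p⁴ + p³q + pq³ + q⁴ + p³ + q³.
  leading term p⁴: subtract (p)·f_1 from p⁴ + p³q + pq³ + q⁴ + p³ + q³ → p³q + pq³ + q⁴ + p³ + q³ + p² + pq + p
  leading term p³q: subtract (q)·f_1 from p³q + pq³ + q⁴ + p³ + q³ + p² + pq + p → pq³ + q⁴ + p³ + q³ + p² + q² + p + q
  leading term pq³: subtract (1)·k_3 from pq³ + q⁴ + p³ + q³ + p² + q² + p + q → q⁴ + p³ + q³ + pq + q² + q
  leading term q⁴: no divisor's leading term divides it; move q⁴ to the remainder.
  leading term p³: subtract (1)·f_1 from p³ + q³ + pq + q² + q → q³ + pq + q² + p + 1
  leading term q³: no divisor's leading term divides it; move q³ to the remainder.
  leading term pq: no divisor's leading term divides it; move pq to the remainder.
  leading term q²: no divisor's leading term divides it; move q² to the remainder.
  leading term p: no divisor's leading term divides it; move p to the remainder.
  leading term 1: no divisor's leading term divides it; move 1 to the remainder.
  remainder q⁴ + q³ + pq + q² + p + 1 ≠ 0; add k_4 = q⁴ + q³ + pq + q² + p + 1 to the basis.

S(f_2,k_3): lcm = p²q³. S = pq⁴ + p³ + p²q + pq² + q³ + p² + q².
  leading term pq⁴: subtract (q)·k_3 from pq⁴ + p³ + p²q + pq² + q³ + p² + q² → p³ + q³ + p² + pq + q²
  leading term p³: subtract (1)·f_1 from p³ + q³ + p² + pq + q² → q³ + p² + pq + q² + p + q + 1
  leading term q³: no divisor's leading term divides it; move q³ to the remainder.
  leading term p²: no divisor's leading term divides it; move p² to the remainder.
  leading term pq: no divisor's leading term divides it; move pq to the remainder.
  leading term q²: no divisor's leading term divides it; move q² to the remainder.
  leading term p: no divisor's leading term divides it; move p to the remainder.
  leading term q: no divisor's leading term divides it; move q to the remainder.
  leading term 1: no divisor's leading term divides it; move 1 to the remainder.
  remainder q³ + p² + pq + q² + p + q + 1 ≠ 0; add k_5 = q³ + p² + pq + q² + p + q + 1 to the basis.

The other S-polynomials (S(f_1,k_4), S(f_2,k_4), S(k_3,k_4), S(f_1,k_5), S(f_2,k_5), S(k_3,k_5), S(k_4,k_5)) all reduce to 0 modulo the current basis, so we have a Gröbner basis.
Inter-reduce: drop elements whose leading term is divisible by another's, tail-reduce, and make monic.
Reduced Gröbner basis: {p³ + p + q + 1, p²q + pq² + p + q + 1, q³ + p² + pq + q² + p + q + 1}.
Label its elements g_1 = p³ + p + q + 1, g_2 = p²q + pq² + p + q + 1, g_3 = q³ + p² + pq + q² + p + q + 1.

Reduce h = q³ + p² + pq + q² + p + q + 1 modulo G:
  leading term q³: subtract (1)·g_3 from q³ + p² + pq + q² + p + q + 1 → 0
  normal form = 0.
Since the normal form is 0, h ∈ I.

q³ + p² + pq + q² + p + q + 1 lies in I (it reduces to 0).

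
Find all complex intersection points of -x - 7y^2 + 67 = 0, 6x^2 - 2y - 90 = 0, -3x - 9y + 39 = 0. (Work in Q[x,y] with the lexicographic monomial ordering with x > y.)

{(4, 3)}

Compute a lex Gröbner basis by Buchberger's algorithm.
f_1 = -x - 7y^2 + 67, LT = x.
f_2 = 6x^2 - 2y - 90, LT = x^2.
f_3 = -3x - 9y + 39, LT = x.

S(f_1,f_2): lcm = x^2. S = 7xy^2 - 67x + 1/3y + 15.
  leading term xy^2: subtract (-7y^2)·f_1 from 7xy^2 - 67x + 1/3y + 15 → -67x - 49y^4 + 469y^2 + 1/3y + 15
  leading term x: subtract (67)·f_1 from -67x - 49y^4 + 469y^2 + 1/3y + 15 → -49y^4 + 938y^2 + 1/3y - 4474
  leading term y^4: no divisor's leading term divides it; move -49y^4 to the remainder.
  leading term y^2: no divisor's leading term divides it; move 938y^2 to the remainder.
  leading term y: no divisor's leading term divides it; move 1/3y to the remainder.
  leading term 1: no divisor's leading term divides it; move -4474 to the remainder.
  remainder -49y^4 + 938y^2 + 1/3y - 4474 ≠ 0; add h_4 = -49y^4 + 938y^2 + 1/3y - 4474 to the basis.

S(f_1,f_3): lcm = x. S = 7y^2 - 3y - 54.
  leading term y^2: no divisor's leading term divides it; move 7y^2 to the remainder.
  leading term y: no divisor's leading term divides it; move -3y to the remainder.
  leading term 1: no divisor's leading term divides it; move -54 to the remainder.
  remainder 7y^2 - 3y - 54 ≠ 0; add h_5 = 7y^2 - 3y - 54 to the basis.

S(f_2,f_3): lcm = x^2. S = -3xy + 13x - 1/3y - 15.
  leading term xy: subtract (3y)·f_1 from -3xy + 13x - 1/3y - 15 → 13x + 21y^3 - 604/3y - 15
  leading term x: subtract (-13)·f_1 from 13x + 21y^3 - 604/3y - 15 → 21y^3 - 91y^2 - 604/3y + 856
  leading term y^3: subtract (3y)·h_5 from 21y^3 - 91y^2 - 604/3y + 856 → -82y^2 - 118/3y + 856
  leading term y^2: subtract (-82/7)·h_5 from -82y^2 - 118/3y + 856 → -1564/21y + 1564/7
  leading term y: no divisor's leading term divides it; move -1564/21y to the remainder.
  leading term 1: no divisor's leading term divides it; move 1564/7 to the remainder.
  remainder -1564/21y + 1564/7 ≠ 0; add h_6 = -1564/21y + 1564/7 to the basis.

S(f_1,h_4): leading monomials are coprime, so the S-polynomial reduces to 0 (Buchberger's first criterion).
S(f_2,h_4): leading monomials are coprime, so the S-polynomial reduces to 0 (Buchberger's first criterion).
S(f_3,h_4): leading monomials are coprime, so the S-polynomial reduces to 0 (Buchberger's first criterion).
S(f_1,h_5): leading monomials are coprime, so the S-polynomial reduces to 0 (Buchberger's first criterion).
S(f_2,h_5): leading monomials are coprime, so the S-polynomial reduces to 0 (Buchberger's first criterion).
S(f_3,h_5): leading monomials are coprime, so the S-polynomial reduces to 0 (Buchberger's first criterion).
S(h_4,h_5): lcm = y^4. S = 3/7y^3 - 80/7y^2 - 1/147y + 4474/49.
  leading term y^3: subtract (3/49y)·h_5 from 3/7y^3 - 80/7y^2 - 1/147y + 4474/49 → -551/49y^2 + 485/147y + 4474/49
  leading term y^2: subtract (-551/343)·h_5 from -551/49y^2 + 485/147y + 4474/49 → -1564/1029y + 1564/343
  leading term y: subtract (1/49)·h_6 from -1564/1029y + 1564/343 → 0
  remainder 0.

S(f_1,h_6): leading monomials are coprime, so the S-polynomial reduces to 0 (Buchberger's first criterion).
S(f_2,h_6): leading monomials are coprime, so the S-polynomial reduces to 0 (Buchberger's first criterion).
S(f_3,h_6): leading monomials are coprime, so the S-polynomial reduces to 0 (Buchberger's first criterion).
S(h_4,h_6): lcm = y^4. S = 3y^3 - 134/7y^2 - 1/147y + 4474/49.
  leading term y^3: subtract (3/7y)·h_5 from 3y^3 - 134/7y^2 - 1/147y + 4474/49 → -125/7y^2 + 3401/147y + 4474/49
  leading term y^2: subtract (-125/49)·h_5 from -125/7y^2 + 3401/147y + 4474/49 → 2276/147y - 2276/49
  leading term y: subtract (-569/2737)·h_6 from 2276/147y - 2276/49 → 0
  remainder 0.

S(h_5,h_6): lcm = y^2. S = 18/7y - 54/7.
  leading term y: subtract (-27/782)·h_6 from 18/7y - 54/7 → 0
  remainder 0.

Every S-polynomial of the final basis reduces to 0, so we have a Gröbner basis.
Inter-reduce: drop elements whose leading term is divisible by another's, tail-reduce, and make monic.
Reduced Gröbner basis: {x - 4, y - 3}.

The lex basis is triangular: the last element involves only y. Solving y - 3 = 0 gives y ∈ {3}; substituting each value into the earlier elements determines the remaining variables.
  y = 3: the earlier basis element becomes x - 4 = 0, giving x = 4 — point (4, 3).
Each listed point satisfies every original equation (direct substitution).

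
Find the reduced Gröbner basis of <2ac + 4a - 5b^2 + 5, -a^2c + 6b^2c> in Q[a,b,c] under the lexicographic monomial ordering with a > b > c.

G = {a^2 - 25/16b^4 + 3/2b^2c^2 + 6b^2c + 25/8b^2 - 25/16, ab^2 - a - 5/4b^4 + 6/5b^2c^2 + 12/5b^2c + 5/2b^2 - 5/4, ac + 2a - 5/2b^2 + 5/2, b^4c - 24/25b^2c^3 - 96/25b^2c^2 - 146/25b^2c + c}

f_1 = 2ac + 4a - 5b^2 + 5, LT = ac.
f_2 = -a^2c + 6b^2c, LT = a^2c.

S(f_1,f_2): lcm = a^2c. S = 2a^2 - 5/2ab^2 + 5/2a + 6b^2c.
  leading term a^2: no divisor's leading term divides it; move 2a^2 to the remainder.
  leading term ab^2: no divisor's leading term divides it; move -5/2ab^2 to the remainder.
  leading term a: no divisor's leading term divides it; move 5/2a to the remainder.
  leading term b^2c: no divisor's leading term divides it; move 6b^2c to the remainder.
  remainder 2a^2 - 5/2ab^2 + 5/2a + 6b^2c ≠ 0; add g_3 = 2a^2 - 5/2ab^2 + 5/2a + 6b^2c to the basis.

S(f_1,g_3): lcm = a^2c. S = 2a^2 + 5/4ab^2c - 5/2ab^2 - 5/4ac + 5/2a - 3b^2c^2.
  leading term a^2: subtract (1)·g_3 from 2a^2 + 5/4ab^2c - 5/2ab^2 - 5/4ac + 5/2a - 3b^2c^2 → 5/4ab^2c - 5/4ac - 3b^2c^2 - 6b^2c
  leading term ab^2c: subtract (5/8b^2)·f_1 from 5/4ab^2c - 5/4ac - 3b^2c^2 - 6b^2c → -5/2ab^2 - 5/4ac + 25/8b^4 - 3b^2c^2 - 6b^2c - 25/8b^2
  leading term ab^2: no divisor's leading term divides it; move -5/2ab^2 to the remainder.
  leading term ac: subtract (-5/8)·f_1 from -5/4ac + 25/8b^4 - 3b^2c^2 - 6b^2c - 25/8b^2 → 5/2a + 25/8b^4 - 3b^2c^2 - 6b^2c - 25/4b^2 + 25/8
  leading term a: no divisor's leading term divides it; move 5/2a to the remainder.
  leading term b^4: no divisor's leading term divides it; move 25/8b^4 to the remainder.
  leading term b^2c^2: no divisor's leading term divides it; move -3b^2c^2 to the remainder.
  leading term b^2c: no divisor's leading term divides it; move -6b^2c to the remainder.
  leading term b^2: no divisor's leading term divides it; move -25/4b^2 to the remainder.
  leading term 1: no divisor's leading term divides it; move 25/8 to the remainder.
  remainder -5/2ab^2 + 5/2a + 25/8b^4 - 3b^2c^2 - 6b^2c - 25/4b^2 + 25/8 ≠ 0; add g_4 = -5/2ab^2 + 5/2a + 25/8b^4 - 3b^2c^2 - 6b^2c - 25/4b^2 + 25/8 to the basis.

S(f_1,g_4): lcm = ab^2c. S = 2ab^2 + ac + 5/4b^4c - 5/2b^4 - 6/5b^2c^3 - 12/5b^2c^2 - 5/2b^2c + 5/2b^2 + 5/4c.
  leading term ab^2: subtract (-4/5)·g_4 from 2ab^2 + ac + 5/4b^4c - 5/2b^4 - 6/5b^2c^3 - 12/5b^2c^2 - 5/2b^2c + 5/2b^2 + 5/4c → ac + 2a + 5/4b^4c - 6/5b^2c^3 - 24/5b^2c^2 - 73/10b^2c - 5/2b^2 + 5/4c + 5/2
  leading term ac: subtract (1/2)·f_1 from ac + 2a + 5/4b^4c - 6/5b^2c^3 - 24/5b^2c^2 - 73/10b^2c - 5/2b^2 + 5/4c + 5/2 → 5/4b^4c - 6/5b^2c^3 - 24/5b^2c^2 - 73/10b^2c + 5/4c
  leading term b^4c: no divisor's leading term divides it; move 5/4b^4c to the remainder.
  leading term b^2c^3: no divisor's leading term divides it; move -6/5b^2c^3 to the remainder.
  leading term b^2c^2: no divisor's leading term divides it; move -24/5b^2c^2 to the remainder.
  leading term b^2c: no divisor's leading term divides it; move -73/10b^2c to the remainder.
  leading term c: no divisor's leading term divides it; move 5/4c to the remainder.
  remainder 5/4b^4c - 6/5b^2c^3 - 24/5b^2c^2 - 73/10b^2c + 5/4c ≠ 0; add g_5 = 5/4b^4c - 6/5b^2c^3 - 24/5b^2c^2 - 73/10b^2c + 5/4c to the basis.

The other S-polynomials (S(f_2,g_3), S(f_2,g_4), S(g_3,g_4), S(f_1,g_5), S(f_2,g_5), S(g_3,g_5), S(g_4,g_5)) all reduce to 0 modulo the current basis, so we have a Gröbner basis.
Inter-reduce: drop elements whose leading term is divisible by another's, tail-reduce, and make monic.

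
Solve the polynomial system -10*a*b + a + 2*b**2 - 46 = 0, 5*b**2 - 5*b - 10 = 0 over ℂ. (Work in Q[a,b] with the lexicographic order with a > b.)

Compute a lex Gröbner basis by Buchberger's algorithm.
f_1 = -10*a*b + a + 2*b**2 - 46, LT = a*b.
f_2 = 5*b**2 - 5*b - 10, LT = b**2.

S(f_1,f_2): lcm = a*b**2. S = 9/10*a*b + 2*a - 1/5*b**3 + 23/5*b.
  leading term a*b: subtract (-9/100)·f_1 from 9/10*a*b + 2*a - 1/5*b**3 + 23/5*b → 209/100*a - 1/5*b**3 + 9/50*b**2 + 23/5*b - 207/50
  leading term a: no divisor's leading term divides it; move 209/100*a to the remainder.
  leading term b**3: subtract (-1/25*b)·f_2 from -1/5*b**3 + 9/50*b**2 + 23/5*b - 207/50 → -1/50*b**2 + 21/5*b - 207/50
  leading term b**2: subtract (-1/250)·f_2 from -1/50*b**2 + 21/5*b - 207/50 → 209/50*b - 209/50
  leading term b: no divisor's leading term divides it; move 209/50*b to the remainder.
  leading term 1: no divisor's leading term divides it; move -209/50 to the remainder.
  remainder 209/100*a + 209/50*b - 209/50 ≠ 0; add h_3 = 209/100*a + 209/50*b - 209/50 to the basis.

The other S-polynomials (S(f_1,h_3), S(f_2,h_3)) all reduce to 0 modulo the current basis, so we have a Gröbner basis.
Inter-reduce: drop elements whose leading term is divisible by another's, tail-reduce, and make monic.
Reduced Gröbner basis: {a + 2*b - 2, b**2 - b - 2}.

The lex basis is triangular: the last element involves only b. Solving b**2 - b - 2 = 0 gives b ∈ {-1, 2}; substituting each value into the earlier elements determines the remaining variables.
  b = -1: the earlier basis element becomes a - 4 = 0, giving a = 4 — point (4, -1).
  b = 2: the earlier basis element becomes a + 2 = 0, giving a = -2 — point (-2, 2).
Check: every point annihilates each of the original generators.
Zero-dimensionality of the ideal guarantees finitely many solutions over ℂ.

{(4, -1), (-2, 2)}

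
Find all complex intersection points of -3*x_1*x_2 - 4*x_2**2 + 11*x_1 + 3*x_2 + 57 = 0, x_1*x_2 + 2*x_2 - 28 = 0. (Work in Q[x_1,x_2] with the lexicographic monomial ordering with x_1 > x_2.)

Compute a lex Gröbner basis by Buchberger's algorithm.
f_1 = -3*x_1*x_2 + 11*x_1 - 4*x_2**2 + 3*x_2 + 57, LT = x_1*x_2.
f_2 = x_1*x_2 + 2*x_2 - 28, LT = x_1*x_2.

S(f_1,f_2): lcm = x_1*x_2. S = -11/3*x_1 + 4/3*x_2**2 - 3*x_2 + 9.
  leading term x_1: no divisor's leading term divides it; move -11/3*x_1 to the remainder.
  leading term x_2**2: no divisor's leading term divides it; move 4/3*x_2**2 to the remainder.
  leading term x_2: no divisor's leading term divides it; move -3*x_2 to the remainder.
  leading term 1: no divisor's leading term divides it; move 9 to the remainder.
  remainder -11/3*x_1 + 4/3*x_2**2 - 3*x_2 + 9 ≠ 0; add h_3 = -11/3*x_1 + 4/3*x_2**2 - 3*x_2 + 9 to the basis.

S(f_1,h_3): lcm = x_1*x_2. S = -11/3*x_1 + 4/11*x_2**3 + 17/33*x_2**2 + 16/11*x_2 - 19.
  leading term x_1: subtract (1)·h_3 from -11/3*x_1 + 4/11*x_2**3 + 17/33*x_2**2 + 16/11*x_2 - 19 → 4/11*x_2**3 - 9/11*x_2**2 + 49/11*x_2 - 28
  leading term x_2**3: no divisor's leading term divides it; move 4/11*x_2**3 to the remainder.
  leading term x_2**2: no divisor's leading term divides it; move -9/11*x_2**2 to the remainder.
  leading term x_2: no divisor's leading term divides it; move 49/11*x_2 to the remainder.
  leading term 1: no divisor's leading term divides it; move -28 to the remainder.
  remainder 4/11*x_2**3 - 9/11*x_2**2 + 49/11*x_2 - 28 ≠ 0; add h_4 = 4/11*x_2**3 - 9/11*x_2**2 + 49/11*x_2 - 28 to the basis.

The other S-polynomials (S(f_2,h_3), S(f_1,h_4), S(f_2,h_4), S(h_3,h_4)) all reduce to 0 modulo the current basis, so we have a Gröbner basis.
Inter-reduce: drop elements whose leading term is divisible by another's, tail-reduce, and make monic.
Reduced Gröbner basis: {x_1 - 4/11*x_2**2 + 9/11*x_2 - 27/11, x_2**3 - 9/4*x_2**2 + 49/4*x_2 - 77}.

Since the basis is lex-ordered, x_2**3 - 9/4*x_2**2 + 49/4*x_2 - 77 is univariate in x_2. Its roots are {4, -7/8 - 13*sqrt(7)*I/8, -7/8 + 13*sqrt(7)*I/8}. Back-substituting each root into the other basis elements fixes the other coordinates.
  x_2 = 4: the earlier basis element becomes x_1 - 5 = 0, giving x_1 = 5 — point (5, 4).
  x_2 = -7/8 - 13*sqrt(7)*I/8: the earlier basis element becomes x_1 + 36/11 - 26*sqrt(7)*I/11 = 0, giving x_1 = -36/11 + 26*sqrt(7)*I/11 — point (-36/11 + 26*sqrt(7)*I/11, -7/8 - 13*sqrt(7)*I/8).
  x_2 = -7/8 + 13*sqrt(7)*I/8: the earlier basis element becomes x_1 + 36/11 + 26*sqrt(7)*I/11 = 0, giving x_1 = -36/11 - 26*sqrt(7)*I/11 — point (-36/11 - 26*sqrt(7)*I/11, -7/8 + 13*sqrt(7)*I/8).
Substituting each solution back into the original system confirms all equations vanish.

{(5, 4), (-36/11 + 26*sqrt(7)*I/11, -7/8 - 13*sqrt(7)*I/8), (-36/11 - 26*sqrt(7)*I/11, -7/8 + 13*sqrt(7)*I/8)}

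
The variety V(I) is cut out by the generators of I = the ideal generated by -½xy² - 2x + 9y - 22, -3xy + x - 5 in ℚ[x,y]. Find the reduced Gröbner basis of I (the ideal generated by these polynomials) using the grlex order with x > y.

G = {y² - 150/59y + 64/59, x - 177/37y + 391/37}

Buchberger's algorithm terminates because the ascending chain of leading-term ideals stabilizes.

f_1 = -½xy² - 2x + 9y - 22, LT = xy².
f_2 = -3xy + x - 5, LT = xy.

S(f_1,f_2): lcm = xy². S = ⅓xy + 4x - 59/3y + 44.
  leading term xy: subtract (-1/9)·f_2 from ⅓xy + 4x - 59/3y + 44 → 37/9x - 59/3y + 391/9
  leading term x: no divisor's leading term divides it; move 37/9x to the remainder.
  leading term y: no divisor's leading term divides it; move -59/3y to the remainder.
  leading term 1: no divisor's leading term divides it; move 391/9 to the remainder.
  remainder 37/9x - 59/3y + 391/9 ≠ 0; add g_3 = 37/9x - 59/3y + 391/9 to the basis.

S(f_1,g_3): lcm = xy². S = 177/37y³ - 391/37y² + 4x - 18y + 44.
  leading term y³: no divisor's leading term divides it; move 177/37y³ to the remainder.
  leading term y²: no divisor's leading term divides it; move -391/37y² to the remainder.
  leading term x: subtract (36/37)·g_3 from 4x - 18y + 44 → 42/37y + 64/37
  leading term y: no divisor's leading term divides it; move 42/37y to the remainder.
  leading term 1: no divisor's leading term divides it; move 64/37 to the remainder.
  remainder 177/37y³ - 391/37y² + 42/37y + 64/37 ≠ 0; add g_4 = 177/37y³ - 391/37y² + 42/37y + 64/37 to the basis.

S(f_2,g_3): lcm = xy. S = 177/37y² - ⅓x - 391/37y + 5/3.
  leading term y²: no divisor's leading term divides it; move 177/37y² to the remainder.
  leading term x: subtract (-3/37)·g_3 from -⅓x - 391/37y + 5/3 → -450/37y + 192/37
  leading term y: no divisor's leading term divides it; move -450/37y to the remainder.
  leading term 1: no divisor's leading term divides it; move 192/37 to the remainder.
  remainder 177/37y² - 450/37y + 192/37 ≠ 0; add g_5 = 177/37y² - 450/37y + 192/37 to the basis.

The other S-polynomials (S(f_1,g_4), S(f_2,g_4), S(g_3,g_4), S(f_1,g_5), S(f_2,g_5), S(g_3,g_5), S(g_4,g_5)) all reduce to 0 modulo the current basis, so we have a Gröbner basis.
Inter-reduce: drop elements whose leading term is divisible by another's, tail-reduce, and make monic.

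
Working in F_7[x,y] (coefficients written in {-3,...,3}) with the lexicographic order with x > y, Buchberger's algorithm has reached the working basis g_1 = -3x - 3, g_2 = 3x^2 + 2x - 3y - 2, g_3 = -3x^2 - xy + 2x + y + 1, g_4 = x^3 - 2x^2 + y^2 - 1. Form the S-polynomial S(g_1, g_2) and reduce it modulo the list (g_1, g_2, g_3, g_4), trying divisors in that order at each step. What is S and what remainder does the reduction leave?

S(g_1, g_2) = -2x + y + 3; remainder on division = y - 2.

lcm(LM(g_1), LM(g_2)) = x^2.
S = (lcm/LT(g_1))·g_1 − (lcm/LT(g_2))·g_2 = -2x + y + 3.
Reduce S modulo (g_1, g_2, g_3, g_4) in that order:
  leading term x: subtract (3)·g_1 from -2x + y + 3 → y - 2
  leading term y: no divisor's leading term divides it; move y to the remainder.
  leading term 1: no divisor's leading term divides it; move -2 to the remainder.
The remainder y - 2 is nonzero, so it would be added as the next basis element.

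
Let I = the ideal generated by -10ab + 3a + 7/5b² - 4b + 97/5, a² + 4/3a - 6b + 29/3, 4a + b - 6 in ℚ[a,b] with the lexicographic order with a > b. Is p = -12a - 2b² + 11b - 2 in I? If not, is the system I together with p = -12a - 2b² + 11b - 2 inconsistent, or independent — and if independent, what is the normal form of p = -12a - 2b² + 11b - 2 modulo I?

First compute the reduced Gröbner basis of I by Buchberger's algorithm.
f_1 = -10ab + 3a + 7/5b² - 4b + 97/5, LT = ab.
f_2 = a² + 4/3a - 6b + 29/3, LT = a².
f_3 = 4a + b - 6, LT = a.

S(f_1,f_2): lcm = a²b. S = -3/10a² - 7/50ab² - 14/15ab - 97/50a + 6b² - 29/3b.
  leading term a²: subtract (-3/10)·f_2 from -3/10a² - 7/50ab² - 14/15ab - 97/50a + 6b² - 29/3b → -7/50ab² - 14/15ab - 77/50a + 6b² - 172/15b + 29/10
  leading term ab²: subtract (7/500b)·f_1 from -7/50ab² - 14/15ab - 77/50a + 6b² - 172/15b + 29/10 → -1463/1500ab - 77/50a - 49/2500b³ + 757/125b² - 88037/7500b + 29/10
  leading term ab: subtract (1463/15000)·f_1 from -1463/1500ab - 77/50a - 49/2500b³ + 757/125b² - 88037/7500b + 29/10 → -9163/5000a - 49/2500b³ + 443959/75000b² - 85111/7500b + 75589/75000
  leading term a: subtract (-9163/20000)·f_3 from -9163/5000a - 49/2500b³ + 443959/75000b² - 85111/7500b + 75589/75000 → -49/2500b³ + 443959/75000b² - 653399/60000b - 261157/150000
  leading term b³: no divisor's leading term divides it; move -49/2500b³ to the remainder.
  leading term b²: no divisor's leading term divides it; move 443959/75000b² to the remainder.
  leading term b: no divisor's leading term divides it; move -653399/60000b to the remainder.
  leading term 1: no divisor's leading term divides it; move -261157/150000 to the remainder.
  remainder -49/2500b³ + 443959/75000b² - 653399/60000b - 261157/150000 ≠ 0; add h_4 = -49/2500b³ + 443959/75000b² - 653399/60000b - 261157/150000 to the basis.

S(f_1,f_3): lcm = ab. S = -3/10a - 39/100b² + 19/10b - 97/50.
  leading term a: subtract (-3/40)·f_3 from -3/10a - 39/100b² + 19/10b - 97/50 → -39/100b² + 79/40b - 239/100
  leading term b²: no divisor's leading term divides it; move -39/100b² to the remainder.
  leading term b: no divisor's leading term divides it; move 79/40b to the remainder.
  leading term 1: no divisor's leading term divides it; move -239/100 to the remainder.
  remainder -39/100b² + 79/40b - 239/100 ≠ 0; add h_5 = -39/100b² + 79/40b - 239/100 to the basis.

S(f_2,f_3): lcm = a². S = -¼ab + 17/6a - 6b + 29/3.
  leading term ab: subtract (1/40)·f_1 from -¼ab + 17/6a - 6b + 29/3 → 331/120a - 7/200b² - 59/10b + 5509/600
  leading term a: subtract (331/480)·f_3 from 331/120a - 7/200b² - 59/10b + 5509/600 → -7/200b² - 3163/480b + 15983/1200
  leading term b²: subtract (7/78)·h_5 from -7/200b² - 3163/480b + 15983/1200 → -2815/416b + 2815/208
  leading term b: no divisor's leading term divides it; move -2815/416b to the remainder.
  leading term 1: no divisor's leading term divides it; move 2815/208 to the remainder.
  remainder -2815/416b + 2815/208 ≠ 0; add h_6 = -2815/416b + 2815/208 to the basis.

The other S-polynomials (S(f_1,h_4), S(f_2,h_4), S(f_3,h_4), S(f_1,h_5), S(f_2,h_5), S(f_3,h_5), S(h_4,h_5), S(f_1,h_6), S(f_2,h_6), S(f_3,h_6), S(h_4,h_6), S(h_5,h_6)) all reduce to 0 modulo the current basis, so we have a Gröbner basis.
Inter-reduce: drop elements whose leading term is divisible by another's, tail-reduce, and make monic.
Reduced Gröbner basis: {a - 1, b - 2}.
Label its elements g_1 = a - 1, g_2 = b - 2.

Reduce p = -12a - 2b² + 11b - 2 modulo G:
  leading term a: subtract (-12)·g_1 from -12a - 2b² + 11b - 2 → -2b² + 11b - 14
  leading term b²: subtract (-2b)·g_2 from -2b² + 11b - 14 → 7b - 14
  leading term b: subtract (7)·g_2 from 7b - 14 → 0
  normal form = 0.
Since the normal form is 0, p ∈ I.

-12a - 2b² + 11b - 2 lies in I (it reduces to 0).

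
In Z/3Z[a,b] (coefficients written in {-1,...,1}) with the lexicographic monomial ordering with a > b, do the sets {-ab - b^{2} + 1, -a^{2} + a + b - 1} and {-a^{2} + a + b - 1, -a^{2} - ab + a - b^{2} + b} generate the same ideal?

Yes, the ideals are equal.

Two ideals are equal iff their reduced Gröbner bases coincide (the reduced basis is unique for a fixed ordering).
Buchberger on the first generating set:
f_1 = -ab - b^{2} + 1, LT = ab.
f_2 = -a^{2} + a + b - 1, LT = a^{2}.

S(f_1,f_2): lcm = a^{2}b. S = ab^{2} + ab - a + b^{2} - b.
  leading term ab^{2}: subtract (-b)·f_1 from ab^{2} + ab - a + b^{2} - b → ab - a - b^{3} + b^{2}
  leading term ab: subtract (-1)·f_1 from ab - a - b^{3} + b^{2} → -a - b^{3} + 1
  leading term a: no divisor's leading term divides it; move -a to the remainder.
  leading term b^{3}: no divisor's leading term divides it; move -b^{3} to the remainder.
  leading term 1: no divisor's leading term divides it; move 1 to the remainder.
  remainder -a - b^{3} + 1 ≠ 0; add g_3 = -a - b^{3} + 1 to the basis.

S(f_1,g_3): lcm = ab. S = -b^{4} + b^{2} + b - 1.
  leading term b^{4}: no divisor's leading term divides it; move -b^{4} to the remainder.
  leading term b^{2}: no divisor's leading term divides it; move b^{2} to the remainder.
  leading term b: no divisor's leading term divides it; move b to the remainder.
  leading term 1: no divisor's leading term divides it; move -1 to the remainder.
  remainder -b^{4} + b^{2} + b - 1 ≠ 0; add g_4 = -b^{4} + b^{2} + b - 1 to the basis.

The other S-polynomials (S(f_2,g_3), S(f_1,g_4), S(f_2,g_4), S(g_3,g_4)) all reduce to 0 modulo the current basis, so we have a Gröbner basis.
Inter-reduce: drop elements whose leading term is divisible by another's, tail-reduce, and make monic.
Reduced Gröbner basis: {a + b^{3} - 1, b^{4} - b^{2} - b + 1}.

Buchberger on the second generating set:
h_1 = -a^{2} + a + b - 1, LT = a^{2}.
h_2 = -a^{2} - ab + a - b^{2} + b, LT = a^{2}.

S(h_1,h_2): lcm = a^{2}. S = -ab - b^{2} + 1.
  leading term ab: no divisor's leading term divides it; move -ab to the remainder.
  leading term b^{2}: no divisor's leading term divides it; move -b^{2} to the remainder.
  leading term 1: no divisor's leading term divides it; move 1 to the remainder.
  remainder -ab - b^{2} + 1 ≠ 0; add k_3 = -ab - b^{2} + 1 to the basis.

S(h_1,k_3): lcm = a^{2}b. S = -ab^{2} - ab + a - b^{2} + b.
  leading term ab^{2}: subtract (b)·k_3 from -ab^{2} - ab + a - b^{2} + b → -ab + a + b^{3} - b^{2}
  leading term ab: subtract (1)·k_3 from -ab + a + b^{3} - b^{2} → a + b^{3} - 1
  leading term a: no divisor's leading term divides it; move a to the remainder.
  leading term b^{3}: no divisor's leading term divides it; move b^{3} to the remainder.
  leading term 1: no divisor's leading term divides it; move -1 to the remainder.
  remainder a + b^{3} - 1 ≠ 0; add k_4 = a + b^{3} - 1 to the basis.

S(h_1,k_4): lcm = a^{2}. S = -ab^{3} - b + 1.
  leading term ab^{3}: subtract (b^{2})·k_3 from -ab^{3} - b + 1 → b^{4} - b^{2} - b + 1
  leading term b^{4}: no divisor's leading term divides it; move b^{4} to the remainder.
  leading term b^{2}: no divisor's leading term divides it; move -b^{2} to the remainder.
  leading term b: no divisor's leading term divides it; move -b to the remainder.
  leading term 1: no divisor's leading term divides it; move 1 to the remainder.
  remainder b^{4} - b^{2} - b + 1 ≠ 0; add k_5 = b^{4} - b^{2} - b + 1 to the basis.

The other S-polynomials (S(h_2,k_3), S(h_2,k_4), S(k_3,k_4), S(h_1,k_5), S(h_2,k_5), S(k_3,k_5), S(k_4,k_5)) all reduce to 0 modulo the current basis, so we have a Gröbner basis.
Inter-reduce: drop elements whose leading term is divisible by another's, tail-reduce, and make monic.
Reduced Gröbner basis: {a + b^{3} - 1, b^{4} - b^{2} - b + 1}.

The two bases agree; hence the ideals are identical.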